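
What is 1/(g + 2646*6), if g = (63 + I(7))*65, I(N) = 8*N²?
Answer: 1/45451 ≈ 2.2002e-5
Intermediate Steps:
g = 29575 (g = (63 + 8*7²)*65 = (63 + 8*49)*65 = (63 + 392)*65 = 455*65 = 29575)
1/(g + 2646*6) = 1/(29575 + 2646*6) = 1/(29575 + 15876) = 1/45451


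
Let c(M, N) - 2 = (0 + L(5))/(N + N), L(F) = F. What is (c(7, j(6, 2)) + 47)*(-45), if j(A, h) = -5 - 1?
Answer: -8745/4 ≈ -2186.3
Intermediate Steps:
j(A, h) = -6
c(M, N) = 2 + 5/(2*N) (c(M, N) = 2 + (0 + 5)/(N + N) = 2 + 5/((2*N)) = 2 + 5*(1/(2*N)) = 2 + 5/(2*N))
(c(7, j(6, 2)) + 47)*(-45) = ((2 + (5/2)/(-6)) + 47)*(-45) = ((2 + (5/2)*(-⅙)) + 47)*(-45) = ((2 - 5/12) + 47)*(-45) = (19/12 + 47)*(-45) = (583/12)*(-45) = -8745/4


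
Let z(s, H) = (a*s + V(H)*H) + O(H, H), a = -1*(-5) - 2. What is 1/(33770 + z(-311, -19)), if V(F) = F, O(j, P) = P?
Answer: 1/33179 ≈ 3.0140e-5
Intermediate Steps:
a = 3 (a = 5 - 2 = 3)
z(s, H) = H + H² + 3*s (z(s, H) = (3*s + H*H) + H = (3*s + H²) + H = (H² + 3*s) + H = H + H² + 3*s)
1/(33770 + z(-311, -19)) = 1/(33770 + (-19 + (-19)² + 3*(-311))) = 1/(33770 + (-19 + 361 - 933)) = 1/(33770 - 591) = 1/33179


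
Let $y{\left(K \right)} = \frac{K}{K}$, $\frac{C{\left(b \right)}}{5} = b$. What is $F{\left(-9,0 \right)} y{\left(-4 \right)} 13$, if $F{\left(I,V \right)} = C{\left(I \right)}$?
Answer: $-585$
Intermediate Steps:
$C{\left(b \right)} = 5 b$
$y{\left(K \right)} = 1$
$F{\left(I,V \right)} = 5 I$
$F{\left(-9,0 \right)} y{\left(-4 \right)} 13 = 5 \left(-9\right) 1 \cdot 13 = \left(-45\right) 1 \cdot 13 = \left(-45\right) 13 = -585$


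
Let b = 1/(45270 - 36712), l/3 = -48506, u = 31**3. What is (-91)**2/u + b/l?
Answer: 10312685717573/37100014623804 ≈ 0.27797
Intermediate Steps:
u = 29791
l = -145518 (l = 3*(-48506) = -145518)
b = 1/8558 ≈ 0.00011685
(-91)**2/u + b/l = (-91)**2/29791 + (1/8558)/(-145518) = 8281*(1/29791) + (1/8558)*(-1/145518) = 8281/29791 - 1/1245343044 = 10312685717573/37100014623804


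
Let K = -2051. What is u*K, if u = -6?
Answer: 12306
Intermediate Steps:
u*K = -6*(-2051) = 12306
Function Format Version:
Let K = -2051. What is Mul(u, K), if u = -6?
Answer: 12306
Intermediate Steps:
Mul(u, K) = Mul(-6, -2051) = 12306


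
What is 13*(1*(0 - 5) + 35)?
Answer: 390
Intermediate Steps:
13*(1*(0 - 5) + 35) = 13*(1*(-5) + 35) = 13*(-5 + 35) = 13*30 = 390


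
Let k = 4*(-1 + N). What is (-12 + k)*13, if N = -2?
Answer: -312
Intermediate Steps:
k = -12 (k = 4*(-1 - 2) = 4*(-3) = -12)
(-12 + k)*13 = (-12 - 12)*13 = -24*13 = -312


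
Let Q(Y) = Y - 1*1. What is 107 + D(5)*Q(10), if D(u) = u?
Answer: 152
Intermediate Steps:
Q(Y) = -1 + Y (Q(Y) = Y - 1 = -1 + Y)
107 + D(5)*Q(10) = 107 + 5*(-1 + 10) = 107 + 5*9 = 107 + 45 = 152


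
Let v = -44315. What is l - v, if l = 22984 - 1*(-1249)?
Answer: 68548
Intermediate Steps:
l = 24233 (l = 22984 + 1249 = 24233)
l - v = 24233 - 1*(-44315) = 24233 + 44315 = 68548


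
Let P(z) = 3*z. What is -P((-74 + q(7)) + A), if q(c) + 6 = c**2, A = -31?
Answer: 186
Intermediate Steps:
q(c) = -6 + c**2
-P((-74 + q(7)) + A) = -3*((-74 + (-6 + 7**2)) - 31) = -3*((-74 + (-6 + 49)) - 31) = -3*((-74 + 43) - 31) = -3*(-31 - 31) = -3*(-62) = -1*(-186) = 186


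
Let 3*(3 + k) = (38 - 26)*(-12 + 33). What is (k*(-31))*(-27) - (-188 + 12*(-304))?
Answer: 71633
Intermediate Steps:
k = 81 (k = -3 + ((38 - 26)*(-12 + 33))/3 = -3 + (12*21)/3 = -3 + (⅓)*252 = -3 + 84 = 81)
(k*(-31))*(-27) - (-188 + 12*(-304)) = (81*(-31))*(-27) - (-188 + 12*(-304)) = -2511*(-27) - (-188 - 3648) = 67797 - 1*(-3836) = 67797 + 3836 = 71633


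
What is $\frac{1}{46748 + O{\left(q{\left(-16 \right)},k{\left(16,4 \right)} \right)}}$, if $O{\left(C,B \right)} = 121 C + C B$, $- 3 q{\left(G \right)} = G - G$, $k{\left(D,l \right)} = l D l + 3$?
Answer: $\frac{1}{46748} \approx 2.1391 \cdot 10^{-5}$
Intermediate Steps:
$k{\left(D,l \right)} = 3 + D l^{2}$ ($k{\left(D,l \right)} = D l l + 3 = D l^{2} + 3 = 3 + D l^{2}$)
$q{\left(G \right)} = 0$ ($q{\left(G \right)} = - \frac{G - G}{3} = \left(- \frac{1}{3}\right) 0 = 0$)
$O{\left(C,B \right)} = 121 C + B C$
$\frac{1}{46748 + O{\left(q{\left(-16 \right)},k{\left(16,4 \right)} \right)}} = \frac{1}{46748 + 0 \left(121 + \left(3 + 16 \cdot 4^{2}\right)\right)} = \frac{1}{46748 + 0 \left(121 + \left(3 + 16 \cdot 16\right)\right)} = \frac{1}{46748 + 0 \left(121 + \left(3 + 256\right)\right)} = \frac{1}{46748 + 0 \left(121 + 259\right)} = \frac{1}{46748 + 0 \cdot 380} = \frac{1}{46748 + 0} = \frac{1}{46748}$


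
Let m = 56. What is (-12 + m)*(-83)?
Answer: -3652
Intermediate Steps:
(-12 + m)*(-83) = (-12 + 56)*(-83) = 44*(-83) = -3652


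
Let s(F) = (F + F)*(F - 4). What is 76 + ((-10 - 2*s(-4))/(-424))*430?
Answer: 22891/106 ≈ 215.95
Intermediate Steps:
s(F) = 2*F*(-4 + F) (s(F) = (2*F)*(-4 + F) = 2*F*(-4 + F))
76 + ((-10 - 2*s(-4))/(-424))*430 = 76 + ((-10 - 4*(-4)*(-4 - 4))/(-424))*430 = 76 + ((-10 - 4*(-4)*(-8))*(-1/424))*430 = 76 + ((-10 - 2*64)*(-1/424))*430 = 76 + ((-10 - 128)*(-1/424))*430 = 76 - 138*(-1/424)*430 = 76 + (69/212)*430 = 76 + 14835/106 = 22891/106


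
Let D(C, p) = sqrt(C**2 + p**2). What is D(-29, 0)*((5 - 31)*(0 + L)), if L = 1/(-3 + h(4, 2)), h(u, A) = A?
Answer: 754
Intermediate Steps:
L = -1 (L = 1/(-3 + 2) = 1/(-1) = -1)
D(-29, 0)*((5 - 31)*(0 + L)) = sqrt((-29)**2 + 0**2)*((5 - 31)*(0 - 1)) = sqrt(841 + 0)*(-26*(-1)) = sqrt(841)*26 = 29*26 = 754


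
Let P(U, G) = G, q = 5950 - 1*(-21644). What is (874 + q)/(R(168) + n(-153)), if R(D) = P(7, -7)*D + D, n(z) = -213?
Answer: -2588/111 ≈ -23.315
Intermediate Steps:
q = 27594 (q = 5950 + 21644 = 27594)
R(D) = -6*D (R(D) = -7*D + D = -6*D)
(874 + q)/(R(168) + n(-153)) = (874 + 27594)/(-6*168 - 213) = 28468/(-1008 - 213) = 28468/(-1221) = 28468*(-1/1221) = -2588/111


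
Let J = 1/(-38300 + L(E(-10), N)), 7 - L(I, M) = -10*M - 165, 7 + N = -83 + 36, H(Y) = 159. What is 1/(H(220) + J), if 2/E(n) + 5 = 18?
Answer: 38668/6148211 ≈ 0.0062893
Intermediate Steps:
N = -54 (N = -7 + (-83 + 36) = -7 - 47 = -54)
E(n) = 2/13 (E(n) = 2/(-5 + 18) = 2/13)
L(I, M) = 172 + 10*M (L(I, M) = 7 - (-10*M - 165) = 7 - (-165 - 10*M) = 7 + (165 + 10*M) = 172 + 10*M)
J = -1/38668 (J = 1/(-38300 + (172 + 10*(-54))) = 1/(-38300 + (172 - 540)) = 1/(-38300 - 368) = 1/(-38668) = -1/38668 ≈ -2.5861e-5)
1/(H(220) + J) = 1/(159 - 1/38668) = 1/(6148211/38668) = 38668/6148211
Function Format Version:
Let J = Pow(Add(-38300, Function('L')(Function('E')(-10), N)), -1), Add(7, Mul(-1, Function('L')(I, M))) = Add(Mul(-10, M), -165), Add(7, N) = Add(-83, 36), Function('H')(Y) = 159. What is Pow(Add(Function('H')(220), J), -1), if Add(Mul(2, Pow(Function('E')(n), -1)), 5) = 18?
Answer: Rational(38668, 6148211) ≈ 0.0062893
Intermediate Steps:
N = -54 (N = Add(-7, Add(-83, 36)) = Add(-7, -47) = -54)
Function('E')(n) = Rational(2, 13) (Function('E')(n) = Mul(2, Pow(Add(-5, 18), -1)) = Mul(2, Pow(13, -1)) = Mul(2, Rational(1, 13)) = Rational(2, 13))
Function('L')(I, M) = Add(172, Mul(10, M)) (Function('L')(I, M) = Add(7, Mul(-1, Add(Mul(-10, M), -165))) = Add(7, Mul(-1, Add(-165, Mul(-10, M)))) = Add(7, Add(165, Mul(10, M))) = Add(172, Mul(10, M)))
J = Rational(-1, 38668) (J = Pow(Add(-38300, Add(172, Mul(10, -54))), -1) = Pow(Add(-38300, Add(172, -540)), -1) = Pow(Add(-38300, -368), -1) = Pow(-38668, -1) = Rational(-1, 38668) ≈ -2.5861e-5)
Pow(Add(Function('H')(220), J), -1) = Pow(Add(159, Rational(-1, 38668)), -1) = Pow(Rational(6148211, 38668), -1) = Rational(38668, 6148211)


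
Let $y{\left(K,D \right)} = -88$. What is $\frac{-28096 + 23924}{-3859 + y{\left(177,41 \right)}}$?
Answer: $\frac{4172}{3947} \approx 1.057$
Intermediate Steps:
$\frac{-28096 + 23924}{-3859 + y{\left(177,41 \right)}} = \frac{-28096 + 23924}{-3859 - 88} = - \frac{4172}{-3947} = \left(-4172\right) \left(- \frac{1}{3947}\right) = \frac{4172}{3947}$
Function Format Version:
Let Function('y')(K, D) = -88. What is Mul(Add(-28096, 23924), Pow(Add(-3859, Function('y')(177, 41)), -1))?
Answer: Rational(4172, 3947) ≈ 1.0570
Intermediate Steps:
Mul(Add(-28096, 23924), Pow(Add(-3859, Function('y')(177, 41)), -1)) = Mul(Add(-28096, 23924), Pow(Add(-3859, -88), -1)) = Mul(-4172, Pow(-3947, -1)) = Mul(-4172, Rational(-1, 3947)) = Rational(4172, 3947)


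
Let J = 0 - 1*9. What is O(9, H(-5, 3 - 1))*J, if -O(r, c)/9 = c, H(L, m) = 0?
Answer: 0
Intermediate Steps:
J = -9 (J = 0 - 9 = -9)
O(r, c) = -9*c
O(9, H(-5, 3 - 1))*J = -9*0*(-9) = 0*(-9) = 0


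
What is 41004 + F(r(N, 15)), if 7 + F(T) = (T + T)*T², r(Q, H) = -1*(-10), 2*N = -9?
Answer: 42997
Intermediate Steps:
N = -9/2 (N = (½)*(-9) = -9/2 ≈ -4.5000)
r(Q, H) = 10
F(T) = -7 + 2*T³ (F(T) = -7 + (T + T)*T² = -7 + (2*T)*T² = -7 + 2*T³)
41004 + F(r(N, 15)) = 41004 + (-7 + 2*10³) = 41004 + (-7 + 2*1000) = 41004 + (-7 + 2000) = 41004 + 1993 = 42997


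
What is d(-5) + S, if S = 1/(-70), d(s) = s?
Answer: -351/70 ≈ -5.0143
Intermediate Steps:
S = -1/70 ≈ -0.014286
d(-5) + S = -5 - 1/70 = -351/70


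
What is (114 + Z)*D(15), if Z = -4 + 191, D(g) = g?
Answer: 4515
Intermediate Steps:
Z = 187
(114 + Z)*D(15) = (114 + 187)*15 = 301*15 = 4515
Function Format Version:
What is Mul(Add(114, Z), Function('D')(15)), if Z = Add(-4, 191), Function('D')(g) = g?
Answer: 4515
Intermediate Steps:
Z = 187
Mul(Add(114, Z), Function('D')(15)) = Mul(Add(114, 187), 15) = Mul(301, 15) = 4515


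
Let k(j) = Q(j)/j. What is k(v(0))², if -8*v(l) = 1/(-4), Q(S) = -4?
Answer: 16384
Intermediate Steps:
v(l) = 1/32 (v(l) = -1/(8*(-4)) = -(-1)/(8*4) = -⅛*(-¼) = 1/32)
k(j) = -4/j
k(v(0))² = (-4/1/32)² = (-4*32)² = (-128)² = 16384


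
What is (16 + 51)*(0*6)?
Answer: 0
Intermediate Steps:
(16 + 51)*(0*6) = 67*0 = 0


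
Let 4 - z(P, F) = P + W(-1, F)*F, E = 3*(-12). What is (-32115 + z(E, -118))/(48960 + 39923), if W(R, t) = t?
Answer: -45999/88883 ≈ -0.51752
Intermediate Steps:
E = -36
z(P, F) = 4 - P - F² (z(P, F) = 4 - (P + F*F) = 4 - (P + F²) = 4 + (-P - F²) = 4 - P - F²)
(-32115 + z(E, -118))/(48960 + 39923) = (-32115 + (4 - 1*(-36) - 1*(-118)²))/(48960 + 39923) = (-32115 + (4 + 36 - 1*13924))/88883 = (-32115 + (4 + 36 - 13924))*(1/88883) = (-32115 - 13884)*(1/88883) = -45999*1/88883 = -45999/88883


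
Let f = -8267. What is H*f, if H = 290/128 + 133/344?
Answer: -60340833/2752 ≈ -21926.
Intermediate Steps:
H = 7299/2752 (H = 290*(1/128) + 133*(1/344) = 145/64 + 133/344 = 7299/2752 ≈ 2.6523)
H*f = (7299/2752)*(-8267) = -60340833/2752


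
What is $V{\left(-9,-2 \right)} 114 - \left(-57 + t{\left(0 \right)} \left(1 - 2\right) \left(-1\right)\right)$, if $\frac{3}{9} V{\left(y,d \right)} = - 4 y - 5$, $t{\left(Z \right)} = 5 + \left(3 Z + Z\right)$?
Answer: $10654$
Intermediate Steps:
$t{\left(Z \right)} = 5 + 4 Z$
$V{\left(y,d \right)} = -15 - 12 y$ ($V{\left(y,d \right)} = 3 \left(- 4 y - 5\right) = 3 \left(-5 - 4 y\right) = -15 - 12 y$)
$V{\left(-9,-2 \right)} 114 - \left(-57 + t{\left(0 \right)} \left(1 - 2\right) \left(-1\right)\right) = \left(-15 - -108\right) 114 + \left(54 - \left(-3 + \left(5 + 4 \cdot 0\right) \left(1 - 2\right) \left(-1\right)\right)\right) = \left(-15 + 108\right) 114 + \left(54 - \left(-3 + \left(5 + 0\right) \left(\left(-1\right) \left(-1\right)\right)\right)\right) = 93 \cdot 114 + \left(54 - \left(-3 + 5 \cdot 1\right)\right) = 10602 + \left(54 - \left(-3 + 5\right)\right) = 10602 + \left(54 - 2\right) = 10602 + 52 = 10654$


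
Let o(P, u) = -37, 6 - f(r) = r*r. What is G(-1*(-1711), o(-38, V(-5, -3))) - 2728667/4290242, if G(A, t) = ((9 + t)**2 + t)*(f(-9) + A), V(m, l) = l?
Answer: 5243067697597/4290242 ≈ 1.2221e+6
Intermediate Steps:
f(r) = 6 - r**2 (f(r) = 6 - r*r = 6 - r**2)
G(A, t) = (-75 + A)*(t + (9 + t)**2) (G(A, t) = ((9 + t)**2 + t)*((6 - 1*(-9)**2) + A) = (t + (9 + t)**2)*((6 - 1*81) + A) = (t + (9 + t)**2)*((6 - 81) + A) = (t + (9 + t)**2)*(-75 + A) = (-75 + A)*(t + (9 + t)**2))
G(-1*(-1711), o(-38, V(-5, -3))) - 2728667/4290242 = (-75*(-37) - 75*(9 - 37)**2 - 1*(-1711)*(-37) + (-1*(-1711))*(9 - 37)**2) - 2728667/4290242 = (2775 - 75*(-28)**2 + 1711*(-37) + 1711*(-28)**2) - 2728667*1/4290242 = (2775 - 75*784 - 63307 + 1711*784) - 2728667/4290242 = (2775 - 58800 - 63307 + 1341424) - 2728667/4290242 = 1222092 - 2728667/4290242 = 5243067697597/4290242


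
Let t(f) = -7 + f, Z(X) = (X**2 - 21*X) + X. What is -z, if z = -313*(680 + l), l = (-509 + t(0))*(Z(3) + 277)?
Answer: -36287968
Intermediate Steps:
Z(X) = X**2 - 20*X
l = -116616 (l = (-509 + (-7 + 0))*(3*(-20 + 3) + 277) = (-509 - 7)*(3*(-17) + 277) = -516*(-51 + 277) = -516*226 = -116616)
z = 36287968 (z = -313*(680 - 116616) = -313*(-115936) = 36287968)
-z = -1*36287968 = -36287968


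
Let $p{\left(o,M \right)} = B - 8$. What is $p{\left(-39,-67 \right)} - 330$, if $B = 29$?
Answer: $-309$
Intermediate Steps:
$p{\left(o,M \right)} = 21$ ($p{\left(o,M \right)} = 29 - 8 = 21$)
$p{\left(-39,-67 \right)} - 330 = 21 - 330 = -309$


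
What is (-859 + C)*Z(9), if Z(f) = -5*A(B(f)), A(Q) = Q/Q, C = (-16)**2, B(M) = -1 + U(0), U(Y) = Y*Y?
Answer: 3015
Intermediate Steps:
U(Y) = Y**2
B(M) = -1 (B(M) = -1 + 0**2 = -1 + 0 = -1)
C = 256
A(Q) = 1
Z(f) = -5 (Z(f) = -5*1 = -5)
(-859 + C)*Z(9) = (-859 + 256)*(-5) = -603*(-5) = 3015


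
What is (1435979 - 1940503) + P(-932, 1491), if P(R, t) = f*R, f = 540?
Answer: -1007804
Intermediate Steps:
P(R, t) = 540*R
(1435979 - 1940503) + P(-932, 1491) = (1435979 - 1940503) + 540*(-932) = -504524 - 503280 = -1007804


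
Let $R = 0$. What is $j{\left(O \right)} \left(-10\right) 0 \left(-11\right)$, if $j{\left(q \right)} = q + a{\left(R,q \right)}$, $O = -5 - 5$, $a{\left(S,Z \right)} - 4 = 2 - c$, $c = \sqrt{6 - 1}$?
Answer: $0$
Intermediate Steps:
$c = \sqrt{5} \approx 2.2361$
$a{\left(S,Z \right)} = 6 - \sqrt{5}$ ($a{\left(S,Z \right)} = 4 + \left(2 - \sqrt{5}\right) = 6 - \sqrt{5}$)
$O = -10$ ($O = -5 - 5 = -10$)
$j{\left(q \right)} = 6 + q - \sqrt{5}$ ($j{\left(q \right)} = q + \left(6 - \sqrt{5}\right) = 6 + q - \sqrt{5}$)
$j{\left(O \right)} \left(-10\right) 0 \left(-11\right) = \left(6 - 10 - \sqrt{5}\right) \left(-10\right) 0 \left(-11\right) = \left(-4 - \sqrt{5}\right) 0 \left(-11\right) = \left(-4 - \sqrt{5}\right) 0 = 0$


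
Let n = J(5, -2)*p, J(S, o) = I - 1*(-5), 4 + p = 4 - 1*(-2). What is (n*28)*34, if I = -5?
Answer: 0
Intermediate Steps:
p = 2 (p = -4 + (4 - 1*(-2)) = -4 + (4 + 2) = -4 + 6 = 2)
J(S, o) = 0 (J(S, o) = -5 - 1*(-5) = -5 + 5 = 0)
n = 0 (n = 0*2 = 0)
(n*28)*34 = (0*28)*34 = 0*34 = 0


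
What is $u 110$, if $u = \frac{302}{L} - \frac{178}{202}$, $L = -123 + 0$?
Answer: $- \frac{4559390}{12423} \approx -367.01$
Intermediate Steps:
$L = -123$
$u = - \frac{41449}{12423}$ ($u = \frac{302}{-123} - \frac{178}{202} = 302 \left(- \frac{1}{123}\right) - \frac{89}{101} = - \frac{302}{123} - \frac{89}{101} = - \frac{41449}{12423} \approx -3.3365$)
$u 110 = \left(- \frac{41449}{12423}\right) 110 = - \frac{4559390}{12423}$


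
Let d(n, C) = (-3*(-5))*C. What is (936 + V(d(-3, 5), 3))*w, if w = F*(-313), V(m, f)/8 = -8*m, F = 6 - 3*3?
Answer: -3628296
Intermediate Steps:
d(n, C) = 15*C
F = -3 (F = 6 - 9 = -3)
V(m, f) = -64*m (V(m, f) = 8*(-8*m) = -64*m)
w = 939 (w = -3*(-313) = 939)
(936 + V(d(-3, 5), 3))*w = (936 - 960*5)*939 = (936 - 64*75)*939 = (936 - 4800)*939 = -3864*939 = -3628296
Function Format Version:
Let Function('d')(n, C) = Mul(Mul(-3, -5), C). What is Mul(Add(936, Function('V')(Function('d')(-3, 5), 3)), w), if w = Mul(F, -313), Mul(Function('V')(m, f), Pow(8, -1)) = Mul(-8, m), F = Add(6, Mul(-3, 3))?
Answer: -3628296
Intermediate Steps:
Function('d')(n, C) = Mul(15, C)
F = -3 (F = Add(6, -9) = -3)
Function('V')(m, f) = Mul(-64, m) (Function('V')(m, f) = Mul(8, Mul(-8, m)) = Mul(-64, m))
w = 939 (w = Mul(-3, -313) = 939)
Mul(Add(936, Function('V')(Function('d')(-3, 5), 3)), w) = Mul(Add(936, Mul(-64, Mul(15, 5))), 939) = Mul(Add(936, Mul(-64, 75)), 939) = Mul(Add(936, -4800), 939) = Mul(-3864, 939) = -3628296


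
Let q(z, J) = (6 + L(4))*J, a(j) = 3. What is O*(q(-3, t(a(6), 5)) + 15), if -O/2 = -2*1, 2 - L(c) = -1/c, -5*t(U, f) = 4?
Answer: 168/5 ≈ 33.600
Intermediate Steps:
t(U, f) = -⅘ (t(U, f) = -⅕*4 = -⅘)
L(c) = 2 + 1/c (L(c) = 2 - (-1)/c = 2 + 1/c)
q(z, J) = 33*J/4 (q(z, J) = (6 + (2 + 1/4))*J = (6 + (2 + ¼))*J = (6 + 9/4)*J = 33*J/4)
O = 4 (O = -(-4) = -2*(-2) = 4)
O*(q(-3, t(a(6), 5)) + 15) = 4*((33/4)*(-⅘) + 15) = 4*(-33/5 + 15) = 4*(42/5) = 168/5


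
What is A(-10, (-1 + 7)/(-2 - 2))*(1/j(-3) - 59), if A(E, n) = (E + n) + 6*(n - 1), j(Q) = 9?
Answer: 14045/9 ≈ 1560.6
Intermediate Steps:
A(E, n) = -6 + E + 7*n (A(E, n) = (E + n) + 6*(-1 + n) = (E + n) + (-6 + 6*n) = -6 + E + 7*n)
A(-10, (-1 + 7)/(-2 - 2))*(1/j(-3) - 59) = (-6 - 10 + 7*((-1 + 7)/(-2 - 2)))*(1/9 - 59) = (-6 - 10 + 7*(6/(-4)))*(⅑ - 59) = (-6 - 10 + 7*(6*(-¼)))*(-530/9) = (-6 - 10 + 7*(-3/2))*(-530/9) = (-6 - 10 - 21/2)*(-530/9) = -53/2*(-530/9) = 14045/9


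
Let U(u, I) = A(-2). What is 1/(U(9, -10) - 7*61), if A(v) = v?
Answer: -1/429 ≈ -0.0023310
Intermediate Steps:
U(u, I) = -2
1/(U(9, -10) - 7*61) = 1/(-2 - 7*61) = 1/(-2 - 427) = 1/(-429) = -1/429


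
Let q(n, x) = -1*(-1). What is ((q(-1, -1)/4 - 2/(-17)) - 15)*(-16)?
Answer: 3980/17 ≈ 234.12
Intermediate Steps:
q(n, x) = 1
((q(-1, -1)/4 - 2/(-17)) - 15)*(-16) = ((1/4 - 2/(-17)) - 15)*(-16) = ((1*(¼) - 2*(-1/17)) - 15)*(-16) = ((¼ + 2/17) - 15)*(-16) = (25/68 - 15)*(-16) = -995/68*(-16) = 3980/17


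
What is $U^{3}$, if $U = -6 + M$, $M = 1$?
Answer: $-125$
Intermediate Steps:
$U = -5$ ($U = -6 + 1 = -5$)
$U^{3} = \left(-5\right)^{3} = -125$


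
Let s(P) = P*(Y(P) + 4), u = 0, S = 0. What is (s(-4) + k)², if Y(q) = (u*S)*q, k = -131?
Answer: 21609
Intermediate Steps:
Y(q) = 0 (Y(q) = (0*0)*q = 0*q = 0)
s(P) = 4*P (s(P) = P*(0 + 4) = P*4 = 4*P)
(s(-4) + k)² = (4*(-4) - 131)² = (-16 - 131)² = (-147)² = 21609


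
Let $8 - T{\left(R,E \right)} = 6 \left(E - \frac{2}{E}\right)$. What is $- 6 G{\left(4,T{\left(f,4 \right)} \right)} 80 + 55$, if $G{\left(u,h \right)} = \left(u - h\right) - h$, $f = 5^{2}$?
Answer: $-14345$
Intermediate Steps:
$f = 25$
$T{\left(R,E \right)} = 8 - 6 E + \frac{12}{E}$ ($T{\left(R,E \right)} = 8 - 6 \left(E - \frac{2}{E}\right) = 8 - \left(- \frac{12}{E} + 6 E\right) = 8 - 6 E + \frac{12}{E}$)
$G{\left(u,h \right)} = u - 2 h$
$- 6 G{\left(4,T{\left(f,4 \right)} \right)} 80 + 55 = - 6 \left(4 - 2 \left(8 - 24 + \frac{12}{4}\right)\right) 80 + 55 = - 6 \left(4 - 2 \left(8 - 24 + 12 \cdot \frac{1}{4}\right)\right) 80 + 55 = - 6 \left(4 - 2 \left(8 - 24 + 3\right)\right) 80 + 55 = - 6 \left(4 - -26\right) 80 + 55 = - 6 \left(4 + 26\right) 80 + 55 = \left(-6\right) 30 \cdot 80 + 55 = \left(-180\right) 80 + 55 = -14400 + 55 = -14345$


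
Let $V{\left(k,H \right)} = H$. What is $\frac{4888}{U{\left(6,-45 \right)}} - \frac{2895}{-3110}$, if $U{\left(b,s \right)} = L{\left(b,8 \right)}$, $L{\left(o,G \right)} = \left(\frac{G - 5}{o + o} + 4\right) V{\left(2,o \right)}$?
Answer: $\frac{6110201}{31722} \approx 192.62$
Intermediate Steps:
$L{\left(o,G \right)} = o \left(4 + \frac{-5 + G}{2 o}\right)$ ($L{\left(o,G \right)} = \left(\frac{G - 5}{o + o} + 4\right) o = \left(\frac{-5 + G}{2 o} + 4\right) o = \left(4 + \frac{-5 + G}{2 o}\right) o = o \left(4 + \frac{-5 + G}{2 o}\right)$)
$U{\left(b,s \right)} = \frac{3}{2} + 4 b$ ($U{\left(b,s \right)} = - \frac{5}{2} + \frac{1}{2} \cdot 8 + 4 b = - \frac{5}{2} + 4 + 4 b = \frac{3}{2} + 4 b$)
$\frac{4888}{U{\left(6,-45 \right)}} - \frac{2895}{-3110} = \frac{4888}{\frac{3}{2} + 4 \cdot 6} - \frac{2895}{-3110} = \frac{4888}{\frac{3}{2} + 24} - - \frac{579}{622} = \frac{4888}{\frac{51}{2}} + \frac{579}{622} = 4888 \cdot \frac{2}{51} + \frac{579}{622} = \frac{9776}{51} + \frac{579}{622} = \frac{6110201}{31722}$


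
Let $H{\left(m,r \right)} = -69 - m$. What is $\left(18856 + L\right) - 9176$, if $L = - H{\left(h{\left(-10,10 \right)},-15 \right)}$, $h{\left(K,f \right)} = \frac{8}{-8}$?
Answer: $9748$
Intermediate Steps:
$h{\left(K,f \right)} = -1$ ($h{\left(K,f \right)} = 8 \left(- \frac{1}{8}\right) = -1$)
$L = 68$ ($L = - (-69 - -1) = - (-69 + 1) = \left(-1\right) \left(-68\right) = 68$)
$\left(18856 + L\right) - 9176 = \left(18856 + 68\right) - 9176 = 18924 - 9176 = 9748$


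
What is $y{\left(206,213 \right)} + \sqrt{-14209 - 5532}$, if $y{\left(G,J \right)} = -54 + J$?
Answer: $159 + i \sqrt{19741} \approx 159.0 + 140.5 i$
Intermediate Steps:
$y{\left(206,213 \right)} + \sqrt{-14209 - 5532} = \left(-54 + 213\right) + \sqrt{-14209 - 5532} = 159 + \sqrt{-19741} = 159 + i \sqrt{19741}$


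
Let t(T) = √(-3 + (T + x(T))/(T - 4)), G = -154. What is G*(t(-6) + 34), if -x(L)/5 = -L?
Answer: -5236 - 154*√15/5 ≈ -5355.3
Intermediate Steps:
x(L) = 5*L (x(L) = -(-5)*L = 5*L)
t(T) = √(-3 + 6*T/(-4 + T)) (t(T) = √(-3 + (T + 5*T)/(T - 4)) = √(-3 + (6*T)/(-4 + T)) = √(-3 + 6*T/(-4 + T)))
G*(t(-6) + 34) = -154*(√3*√((4 - 6)/(-4 - 6)) + 34) = -154*(√3*√(-2/(-10)) + 34) = -154*(√3*√(-⅒*(-2)) + 34) = -154*(√3*√(⅕) + 34) = -154*(√3*(√5/5) + 34) = -154*(√15/5 + 34) = -154*(34 + √15/5) = -5236 - 154*√15/5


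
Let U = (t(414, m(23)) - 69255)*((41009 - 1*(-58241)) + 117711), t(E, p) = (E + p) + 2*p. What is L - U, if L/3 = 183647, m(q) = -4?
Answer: 14938966674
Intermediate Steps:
L = 550941 (L = 3*183647 = 550941)
t(E, p) = E + 3*p
U = -14938415733 (U = ((414 + 3*(-4)) - 69255)*((41009 - 1*(-58241)) + 117711) = ((414 - 12) - 69255)*((41009 + 58241) + 117711) = (402 - 69255)*(99250 + 117711) = -68853*216961 = -14938415733)
L - U = 550941 - 1*(-14938415733) = 550941 + 14938415733 = 14938966674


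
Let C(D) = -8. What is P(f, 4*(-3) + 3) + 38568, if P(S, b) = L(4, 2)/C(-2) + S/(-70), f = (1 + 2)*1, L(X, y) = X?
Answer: 1349861/35 ≈ 38567.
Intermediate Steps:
f = 3 (f = 3*1 = 3)
P(S, b) = -1/2 - S/70 (P(S, b) = 4/(-8) + S/(-70) = 4*(-1/8) + S*(-1/70) = -1/2 - S/70)
P(f, 4*(-3) + 3) + 38568 = (-1/2 - 1/70*3) + 38568 = (-1/2 - 3/70) + 38568 = -19/35 + 38568 = 1349861/35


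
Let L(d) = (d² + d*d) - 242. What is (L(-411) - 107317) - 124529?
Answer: 105754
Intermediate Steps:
L(d) = -242 + 2*d² (L(d) = (d² + d²) - 242 = 2*d² - 242 = -242 + 2*d²)
(L(-411) - 107317) - 124529 = ((-242 + 2*(-411)²) - 107317) - 124529 = ((-242 + 2*168921) - 107317) - 124529 = ((-242 + 337842) - 107317) - 124529 = (337600 - 107317) - 124529 = 230283 - 124529 = 105754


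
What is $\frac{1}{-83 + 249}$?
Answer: $\frac{1}{166} \approx 0.0060241$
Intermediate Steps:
$\frac{1}{-83 + 249} = \frac{1}{166}$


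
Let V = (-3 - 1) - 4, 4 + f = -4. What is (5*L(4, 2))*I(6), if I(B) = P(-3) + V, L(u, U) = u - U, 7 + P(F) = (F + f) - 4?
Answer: -300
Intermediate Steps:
f = -8 (f = -4 - 4 = -8)
P(F) = -19 + F (P(F) = -7 + ((F - 8) - 4) = -7 + ((-8 + F) - 4) = -7 + (-12 + F) = -19 + F)
V = -8 (V = -4 - 4 = -8)
I(B) = -30 (I(B) = (-19 - 3) - 8 = -22 - 8 = -30)
(5*L(4, 2))*I(6) = (5*(4 - 1*2))*(-30) = (5*(4 - 2))*(-30) = (5*2)*(-30) = 10*(-30) = -300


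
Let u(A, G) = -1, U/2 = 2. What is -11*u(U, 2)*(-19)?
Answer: -209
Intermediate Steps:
U = 4 (U = 2*2 = 4)
-11*u(U, 2)*(-19) = -11*(-1)*(-19) = 11*(-19) = -209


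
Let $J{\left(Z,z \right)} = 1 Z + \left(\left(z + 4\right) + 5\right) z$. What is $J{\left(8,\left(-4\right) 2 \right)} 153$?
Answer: $0$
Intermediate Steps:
$J{\left(Z,z \right)} = Z + z \left(9 + z\right)$ ($J{\left(Z,z \right)} = Z + \left(\left(4 + z\right) + 5\right) z = Z + \left(9 + z\right) z = Z + z \left(9 + z\right)$)
$J{\left(8,\left(-4\right) 2 \right)} 153 = \left(8 + \left(\left(-4\right) 2\right)^{2} + 9 \left(\left(-4\right) 2\right)\right) 153 = \left(8 + \left(-8\right)^{2} + 9 \left(-8\right)\right) 153 = \left(8 + 64 - 72\right) 153 = 0 \cdot 153 = 0$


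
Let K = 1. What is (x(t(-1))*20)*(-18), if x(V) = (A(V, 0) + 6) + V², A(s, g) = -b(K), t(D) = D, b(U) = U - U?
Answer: -2520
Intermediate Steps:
b(U) = 0
A(s, g) = 0 (A(s, g) = -1*0 = 0)
x(V) = 6 + V² (x(V) = (0 + 6) + V² = 6 + V²)
(x(t(-1))*20)*(-18) = ((6 + (-1)²)*20)*(-18) = ((6 + 1)*20)*(-18) = (7*20)*(-18) = 140*(-18) = -2520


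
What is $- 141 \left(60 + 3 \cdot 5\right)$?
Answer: $-10575$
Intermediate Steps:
$- 141 \left(60 + 3 \cdot 5\right) = - 141 \left(60 + 15\right) = \left(-141\right) 75 = -10575$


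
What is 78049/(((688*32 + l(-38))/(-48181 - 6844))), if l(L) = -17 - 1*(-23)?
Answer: -4294646225/22022 ≈ -1.9502e+5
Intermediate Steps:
l(L) = 6 (l(L) = -17 + 23 = 6)
78049/(((688*32 + l(-38))/(-48181 - 6844))) = 78049/(((688*32 + 6)/(-48181 - 6844))) = 78049/(((22016 + 6)/(-55025))) = 78049/((22022*(-1/55025))) = 78049/(-22022/55025) = 78049*(-55025/22022) = -4294646225/22022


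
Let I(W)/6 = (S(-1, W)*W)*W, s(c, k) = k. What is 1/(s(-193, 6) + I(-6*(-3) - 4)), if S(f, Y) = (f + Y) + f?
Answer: 1/14118 ≈ 7.0832e-5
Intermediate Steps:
S(f, Y) = Y + 2*f (S(f, Y) = (Y + f) + f = Y + 2*f)
I(W) = 6*W²*(-2 + W) (I(W) = 6*(((W + 2*(-1))*W)*W) = 6*(((W - 2)*W)*W) = 6*(((-2 + W)*W)*W) = 6*((W*(-2 + W))*W) = 6*(W²*(-2 + W)) = 6*W²*(-2 + W))
1/(s(-193, 6) + I(-6*(-3) - 4)) = 1/(6 + 6*(-6*(-3) - 4)²*(-2 + (-6*(-3) - 4))) = 1/(6 + 6*(18 - 4)²*(-2 + (18 - 4))) = 1/(6 + 6*14²*(-2 + 14)) = 1/(6 + 6*196*12) = 1/(6 + 14112) = 1/14118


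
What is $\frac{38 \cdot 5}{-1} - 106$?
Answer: $-296$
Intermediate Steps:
$\frac{38 \cdot 5}{-1} - 106 = \left(-1\right) 190 - 106 = -190 - 106 = -296$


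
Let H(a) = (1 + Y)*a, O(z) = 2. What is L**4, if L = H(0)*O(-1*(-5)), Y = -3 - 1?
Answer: 0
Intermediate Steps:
Y = -4
H(a) = -3*a (H(a) = (1 - 4)*a = -3*a)
L = 0 (L = -3*0*2 = 0*2 = 0)
L**4 = 0**4 = 0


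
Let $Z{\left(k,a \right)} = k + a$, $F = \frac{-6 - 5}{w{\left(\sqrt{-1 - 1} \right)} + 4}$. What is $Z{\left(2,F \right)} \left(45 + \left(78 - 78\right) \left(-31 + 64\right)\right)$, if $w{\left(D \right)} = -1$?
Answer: $-75$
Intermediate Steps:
$F = - \frac{11}{3}$ ($F = \frac{-6 - 5}{-1 + 4} = - \frac{11}{3} \approx -3.6667$)
$Z{\left(k,a \right)} = a + k$
$Z{\left(2,F \right)} \left(45 + \left(78 - 78\right) \left(-31 + 64\right)\right) = \left(- \frac{11}{3} + 2\right) \left(45 + \left(78 - 78\right) \left(-31 + 64\right)\right) = - \frac{5 \left(45 + 0 \cdot 33\right)}{3} = - \frac{5 \left(45 + 0\right)}{3} = \left(- \frac{5}{3}\right) 45 = -75$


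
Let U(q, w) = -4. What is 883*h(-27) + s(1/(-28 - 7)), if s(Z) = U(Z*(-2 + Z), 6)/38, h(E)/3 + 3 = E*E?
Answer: 36540304/19 ≈ 1.9232e+6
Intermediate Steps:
h(E) = -9 + 3*E² (h(E) = -9 + 3*(E*E) = -9 + 3*E²)
s(Z) = -2/19 (s(Z) = -4/38 = -4*1/38 = -2/19)
883*h(-27) + s(1/(-28 - 7)) = 883*(-9 + 3*(-27)²) - 2/19 = 883*(-9 + 3*729) - 2/19 = 883*(-9 + 2187) - 2/19 = 883*2178 - 2/19 = 1923174 - 2/19 = 36540304/19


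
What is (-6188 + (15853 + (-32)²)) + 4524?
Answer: 15213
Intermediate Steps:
(-6188 + (15853 + (-32)²)) + 4524 = (-6188 + (15853 + 1024)) + 4524 = (-6188 + 16877) + 4524 = 10689 + 4524 = 15213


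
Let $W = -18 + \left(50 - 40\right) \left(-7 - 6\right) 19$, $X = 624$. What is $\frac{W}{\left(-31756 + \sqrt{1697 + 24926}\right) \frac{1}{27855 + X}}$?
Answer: $\frac{750031753504}{336138971} + \frac{23618584 \sqrt{26623}}{336138971} \approx 2242.8$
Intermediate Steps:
$W = -2488$ ($W = -18 + 10 \left(-13\right) 19 = -18 - 2470 = -2488$)
$\frac{W}{\left(-31756 + \sqrt{1697 + 24926}\right) \frac{1}{27855 + X}} = - \frac{2488}{\left(-31756 + \sqrt{1697 + 24926}\right) \frac{1}{27855 + 624}} = - \frac{2488}{\left(-31756 + \sqrt{26623}\right) \frac{1}{28479}} = - \frac{2488}{- \frac{31756}{28479} + \frac{\sqrt{26623}}{28479}}$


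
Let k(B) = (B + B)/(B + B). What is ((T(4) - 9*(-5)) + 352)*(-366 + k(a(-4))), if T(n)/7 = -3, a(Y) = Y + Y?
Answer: -137240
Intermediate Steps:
a(Y) = 2*Y
k(B) = 1 (k(B) = (2*B)/((2*B)) = (2*B)*(1/(2*B)) = 1)
T(n) = -21 (T(n) = 7*(-3) = -21)
((T(4) - 9*(-5)) + 352)*(-366 + k(a(-4))) = ((-21 - 9*(-5)) + 352)*(-366 + 1) = ((-21 + 45) + 352)*(-365) = (24 + 352)*(-365) = 376*(-365) = -137240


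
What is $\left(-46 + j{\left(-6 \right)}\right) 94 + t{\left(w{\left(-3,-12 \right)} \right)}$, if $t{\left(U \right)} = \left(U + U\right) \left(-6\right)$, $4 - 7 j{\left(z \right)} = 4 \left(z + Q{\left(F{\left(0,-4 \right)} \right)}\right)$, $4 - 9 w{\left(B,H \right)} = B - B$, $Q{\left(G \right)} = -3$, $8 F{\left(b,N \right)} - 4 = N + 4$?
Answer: $- \frac{79636}{21} \approx -3792.2$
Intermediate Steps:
$F{\left(b,N \right)} = 1 + \frac{N}{8}$ ($F{\left(b,N \right)} = \frac{1}{2} + \frac{N + 4}{8} = \frac{1}{2} + \frac{4 + N}{8} = \frac{1}{2} + \left(\frac{1}{2} + \frac{N}{8}\right) = 1 + \frac{N}{8}$)
$w{\left(B,H \right)} = \frac{4}{9}$ ($w{\left(B,H \right)} = \frac{4}{9} - \frac{B - B}{9} = \frac{4}{9} - 0 = \frac{4}{9} + 0 = \frac{4}{9}$)
$j{\left(z \right)} = \frac{16}{7} - \frac{4 z}{7}$ ($j{\left(z \right)} = \frac{4}{7} - \frac{4 \left(z - 3\right)}{7} = \frac{4}{7} - \frac{4 \left(-3 + z\right)}{7} = \frac{4}{7} - \frac{-12 + 4 z}{7} = \frac{4}{7} - \left(- \frac{12}{7} + \frac{4 z}{7}\right) = \frac{16}{7} - \frac{4 z}{7}$)
$t{\left(U \right)} = - 12 U$ ($t{\left(U \right)} = 2 U \left(-6\right) = - 12 U$)
$\left(-46 + j{\left(-6 \right)}\right) 94 + t{\left(w{\left(-3,-12 \right)} \right)} = \left(-46 + \left(\frac{16}{7} - - \frac{24}{7}\right)\right) 94 - \frac{16}{3} = \left(-46 + \left(\frac{16}{7} + \frac{24}{7}\right)\right) 94 - \frac{16}{3} = \left(-46 + \frac{40}{7}\right) 94 - \frac{16}{3} = \left(- \frac{282}{7}\right) 94 - \frac{16}{3} = - \frac{26508}{7} - \frac{16}{3} = - \frac{79636}{21}$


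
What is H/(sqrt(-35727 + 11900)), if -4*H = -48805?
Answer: -48805*I*sqrt(23827)/95308 ≈ -79.044*I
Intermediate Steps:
H = 48805/4 (H = -1/4*(-48805) = 48805/4 ≈ 12201.)
H/(sqrt(-35727 + 11900)) = 48805/(4*(sqrt(-35727 + 11900))) = 48805/(4*(sqrt(-23827))) = 48805/(4*((I*sqrt(23827)))) = 48805*(-I*sqrt(23827)/23827)/4 = -48805*I*sqrt(23827)/95308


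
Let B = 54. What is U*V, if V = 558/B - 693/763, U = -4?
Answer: -12328/327 ≈ -37.700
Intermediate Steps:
V = 3082/327 (V = 558/54 - 693/763 = 558*(1/54) - 693*1/763 = 31/3 - 99/109 = 3082/327 ≈ 9.4251)
U*V = -4*3082/327 = -12328/327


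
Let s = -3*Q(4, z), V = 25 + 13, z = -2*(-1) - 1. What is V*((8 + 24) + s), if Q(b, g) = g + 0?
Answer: 1102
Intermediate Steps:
z = 1 (z = 2 - 1 = 1)
Q(b, g) = g
V = 38
s = -3 (s = -3*1 = -3)
V*((8 + 24) + s) = 38*((8 + 24) - 3) = 38*(32 - 3) = 38*29 = 1102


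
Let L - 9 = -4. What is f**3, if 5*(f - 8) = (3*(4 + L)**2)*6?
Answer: 3361517992/125 ≈ 2.6892e+7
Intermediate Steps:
L = 5 (L = 9 - 4 = 5)
f = 1498/5 (f = 8 + ((3*(4 + 5)**2)*6)/5 = 8 + ((3*9**2)*6)/5 = 8 + ((3*81)*6)/5 = 8 + (243*6)/5 = 8 + (1/5)*1458 = 8 + 1458/5 = 1498/5 ≈ 299.60)
f**3 = (1498/5)**3 = 3361517992/125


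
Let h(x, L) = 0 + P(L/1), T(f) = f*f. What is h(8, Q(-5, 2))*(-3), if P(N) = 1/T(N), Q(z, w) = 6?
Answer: -1/12 ≈ -0.083333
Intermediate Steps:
T(f) = f²
P(N) = N⁻² (P(N) = 1/(N²) = N⁻²)
h(x, L) = L⁻² (h(x, L) = 0 + (L/1)⁻² = 0 + (L*1)⁻² = 0 + L⁻² = L⁻²)
h(8, Q(-5, 2))*(-3) = -3/6² = (1/36)*(-3) = -1/12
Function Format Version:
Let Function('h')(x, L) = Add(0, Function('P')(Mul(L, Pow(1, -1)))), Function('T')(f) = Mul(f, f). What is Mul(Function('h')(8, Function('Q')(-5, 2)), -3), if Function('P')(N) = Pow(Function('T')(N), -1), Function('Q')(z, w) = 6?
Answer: Rational(-1, 12) ≈ -0.083333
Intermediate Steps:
Function('T')(f) = Pow(f, 2)
Function('P')(N) = Pow(N, -2) (Function('P')(N) = Pow(Pow(N, 2), -1) = Pow(N, -2))
Function('h')(x, L) = Pow(L, -2) (Function('h')(x, L) = Add(0, Pow(Mul(L, Pow(1, -1)), -2)) = Add(0, Pow(Mul(L, 1), -2)) = Add(0, Pow(L, -2)) = Pow(L, -2))
Mul(Function('h')(8, Function('Q')(-5, 2)), -3) = Mul(Pow(6, -2), -3) = Mul(Rational(1, 36), -3) = Rational(-1, 12)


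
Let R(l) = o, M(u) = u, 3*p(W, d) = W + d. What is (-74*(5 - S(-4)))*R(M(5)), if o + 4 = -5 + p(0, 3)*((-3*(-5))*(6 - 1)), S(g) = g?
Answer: -43956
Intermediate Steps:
p(W, d) = W/3 + d/3 (p(W, d) = (W + d)/3 = W/3 + d/3)
o = 66 (o = -4 + (-5 + ((⅓)*0 + (⅓)*3)*((-3*(-5))*(6 - 1))) = -4 + (-5 + (0 + 1)*(15*5)) = -4 + (-5 + 1*75) = -4 + (-5 + 75) = -4 + 70 = 66)
R(l) = 66
(-74*(5 - S(-4)))*R(M(5)) = -74*(5 - 1*(-4))*66 = -74*(5 + 4)*66 = -74*9*66 = -666*66 = -43956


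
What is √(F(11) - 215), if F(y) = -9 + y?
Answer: I*√213 ≈ 14.595*I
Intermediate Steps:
√(F(11) - 215) = √((-9 + 11) - 215) = √(2 - 215) = √(-213) = I*√213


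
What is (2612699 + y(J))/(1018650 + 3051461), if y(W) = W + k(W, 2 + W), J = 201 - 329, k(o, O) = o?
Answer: 2612443/4070111 ≈ 0.64186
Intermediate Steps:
J = -128
y(W) = 2*W (y(W) = W + W = 2*W)
(2612699 + y(J))/(1018650 + 3051461) = (2612699 + 2*(-128))/(1018650 + 3051461) = (2612699 - 256)/4070111 = 2612443*(1/4070111) = 2612443/4070111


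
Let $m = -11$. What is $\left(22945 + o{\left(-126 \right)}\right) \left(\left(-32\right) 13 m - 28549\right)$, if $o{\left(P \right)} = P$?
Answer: $-547039887$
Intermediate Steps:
$\left(22945 + o{\left(-126 \right)}\right) \left(\left(-32\right) 13 m - 28549\right) = \left(22945 - 126\right) \left(\left(-32\right) 13 \left(-11\right) - 28549\right) = 22819 \left(\left(-416\right) \left(-11\right) - 28549\right) = 22819 \left(4576 - 28549\right) = 22819 \left(-23973\right) = -547039887$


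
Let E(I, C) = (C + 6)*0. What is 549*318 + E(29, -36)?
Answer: 174582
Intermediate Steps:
E(I, C) = 0 (E(I, C) = (6 + C)*0 = 0)
549*318 + E(29, -36) = 549*318 + 0 = 174582 + 0 = 174582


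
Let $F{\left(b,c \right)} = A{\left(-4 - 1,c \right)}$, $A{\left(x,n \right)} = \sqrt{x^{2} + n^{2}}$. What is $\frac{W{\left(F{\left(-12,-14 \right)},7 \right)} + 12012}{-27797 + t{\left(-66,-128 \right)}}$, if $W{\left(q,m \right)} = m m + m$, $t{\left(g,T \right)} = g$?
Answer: $- \frac{12068}{27863} \approx -0.43312$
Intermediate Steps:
$A{\left(x,n \right)} = \sqrt{n^{2} + x^{2}}$
$F{\left(b,c \right)} = \sqrt{25 + c^{2}}$ ($F{\left(b,c \right)} = \sqrt{c^{2} + \left(-4 - 1\right)^{2}} = \sqrt{c^{2} + \left(-5\right)^{2}} = \sqrt{c^{2} + 25} = \sqrt{25 + c^{2}}$)
$W{\left(q,m \right)} = m + m^{2}$ ($W{\left(q,m \right)} = m^{2} + m = m + m^{2}$)
$\frac{W{\left(F{\left(-12,-14 \right)},7 \right)} + 12012}{-27797 + t{\left(-66,-128 \right)}} = \frac{7 \left(1 + 7\right) + 12012}{-27797 - 66} = \frac{7 \cdot 8 + 12012}{-27863} = \left(56 + 12012\right) \left(- \frac{1}{27863}\right) = 12068 \left(- \frac{1}{27863}\right) = - \frac{12068}{27863}$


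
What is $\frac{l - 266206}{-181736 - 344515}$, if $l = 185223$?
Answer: $\frac{80983}{526251} \approx 0.15389$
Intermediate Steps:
$\frac{l - 266206}{-181736 - 344515} = \frac{185223 - 266206}{-181736 - 344515} = - \frac{80983}{-526251} = \left(-80983\right) \left(- \frac{1}{526251}\right) = \frac{80983}{526251}$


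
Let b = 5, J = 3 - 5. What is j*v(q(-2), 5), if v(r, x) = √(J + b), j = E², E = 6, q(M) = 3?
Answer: 36*√3 ≈ 62.354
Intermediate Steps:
J = -2
j = 36 (j = 6² = 36)
v(r, x) = √3 (v(r, x) = √(-2 + 5) = √3)
j*v(q(-2), 5) = 36*√3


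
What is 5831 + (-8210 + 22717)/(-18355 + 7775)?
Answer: 61677473/10580 ≈ 5829.6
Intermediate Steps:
5831 + (-8210 + 22717)/(-18355 + 7775) = 5831 + 14507/(-10580) = 5831 + 14507*(-1/10580) = 5831 - 14507/10580 = 61677473/10580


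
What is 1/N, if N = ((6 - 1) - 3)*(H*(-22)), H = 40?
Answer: -1/1760 ≈ -0.00056818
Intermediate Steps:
N = -1760 (N = ((6 - 1) - 3)*(40*(-22)) = (5 - 3)*(-880) = 2*(-880) = -1760)
1/N = 1/(-1760) = -1/1760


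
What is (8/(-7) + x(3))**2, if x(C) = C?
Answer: 169/49 ≈ 3.4490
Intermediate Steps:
(8/(-7) + x(3))**2 = (8/(-7) + 3)**2 = (8*(-1/7) + 3)**2 = (-8/7 + 3)**2 = (13/7)**2 = 169/49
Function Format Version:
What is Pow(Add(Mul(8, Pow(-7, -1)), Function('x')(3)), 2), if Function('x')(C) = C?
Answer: Rational(169, 49) ≈ 3.4490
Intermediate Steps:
Pow(Add(Mul(8, Pow(-7, -1)), Function('x')(3)), 2) = Pow(Add(Mul(8, Pow(-7, -1)), 3), 2) = Pow(Add(Mul(8, Rational(-1, 7)), 3), 2) = Pow(Add(Rational(-8, 7), 3), 2) = Pow(Rational(13, 7), 2) = Rational(169, 49)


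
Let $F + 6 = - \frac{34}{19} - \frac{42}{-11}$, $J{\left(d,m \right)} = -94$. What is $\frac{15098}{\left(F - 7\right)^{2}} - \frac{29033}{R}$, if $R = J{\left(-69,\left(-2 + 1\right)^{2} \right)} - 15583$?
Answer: $\frac{10491565814643}{82427298773} \approx 127.28$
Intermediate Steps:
$F = - \frac{830}{209}$ ($F = -6 - \left(- \frac{42}{11} + \frac{34}{19}\right) = -6 - - \frac{424}{209} = -6 + \left(- \frac{34}{19} + \frac{42}{11}\right) = -6 + \frac{424}{209} = - \frac{830}{209} \approx -3.9713$)
$R = -15677$ ($R = -94 - 15583 = -15677$)
$\frac{15098}{\left(F - 7\right)^{2}} - \frac{29033}{R} = \frac{15098}{\left(- \frac{830}{209} - 7\right)^{2}} - \frac{29033}{-15677} = \frac{15098}{\left(- \frac{2293}{209}\right)^{2}} - - \frac{29033}{15677} = \frac{15098}{\frac{5257849}{43681}} + \frac{29033}{15677} = 15098 \cdot \frac{43681}{5257849} + \frac{29033}{15677} = \frac{659495738}{5257849} + \frac{29033}{15677} = \frac{10491565814643}{82427298773}$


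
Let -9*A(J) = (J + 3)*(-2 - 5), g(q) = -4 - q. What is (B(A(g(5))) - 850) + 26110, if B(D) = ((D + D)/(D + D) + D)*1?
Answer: 75769/3 ≈ 25256.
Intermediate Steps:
A(J) = 7/3 + 7*J/9 (A(J) = -(J + 3)*(-2 - 5)/9 = -(3 + J)*(-7)/9 = -(-21 - 7*J)/9 = 7/3 + 7*J/9)
B(D) = 1 + D (B(D) = ((2*D)/((2*D)) + D)*1 = ((2*D)*(1/(2*D)) + D)*1 = (1 + D)*1 = 1 + D)
(B(A(g(5))) - 850) + 26110 = ((1 + (7/3 + 7*(-4 - 1*5)/9)) - 850) + 26110 = ((1 + (7/3 + 7*(-4 - 5)/9)) - 850) + 26110 = ((1 + (7/3 + (7/9)*(-9))) - 850) + 26110 = ((1 + (7/3 - 7)) - 850) + 26110 = ((1 - 14/3) - 850) + 26110 = (-11/3 - 850) + 26110 = -2561/3 + 26110 = 75769/3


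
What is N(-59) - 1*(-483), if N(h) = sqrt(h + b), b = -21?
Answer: 483 + 4*I*sqrt(5) ≈ 483.0 + 8.9443*I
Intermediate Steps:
N(h) = sqrt(-21 + h) (N(h) = sqrt(h - 21) = sqrt(-21 + h))
N(-59) - 1*(-483) = sqrt(-21 - 59) - 1*(-483) = sqrt(-80) + 483 = 4*I*sqrt(5) + 483 = 483 + 4*I*sqrt(5)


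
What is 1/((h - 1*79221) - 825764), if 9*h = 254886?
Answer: -3/2629993 ≈ -1.1407e-6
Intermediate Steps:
h = 84962/3 (h = (⅑)*254886 = 84962/3 ≈ 28321.)
1/((h - 1*79221) - 825764) = 1/((84962/3 - 1*79221) - 825764) = 1/((84962/3 - 79221) - 825764) = 1/(-152701/3 - 825764) = 1/(-2629993/3) = -3/2629993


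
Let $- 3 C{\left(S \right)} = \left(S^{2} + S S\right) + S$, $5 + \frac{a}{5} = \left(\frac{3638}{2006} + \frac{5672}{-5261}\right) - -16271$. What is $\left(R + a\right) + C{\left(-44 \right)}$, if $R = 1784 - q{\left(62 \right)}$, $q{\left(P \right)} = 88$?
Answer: $\frac{25376259645}{310399} \approx 81754.0$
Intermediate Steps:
$a = \frac{25245892065}{310399}$ ($a = -25 + 5 \left(\left(\frac{3638}{2006} + \frac{5672}{-5261}\right) - -16271\right) = -25 + 5 \left(\left(3638 \cdot \frac{1}{2006} + 5672 \left(- \frac{1}{5261}\right)\right) + 16271\right) = -25 + 5 \left(\left(\frac{107}{59} - \frac{5672}{5261}\right) + 16271\right) = -25 + 5 \left(\frac{228279}{310399} + 16271\right) = -25 + 5 \cdot \frac{5050730408}{310399} = -25 + \frac{25253652040}{310399} = \frac{25245892065}{310399} \approx 81334.0$)
$C{\left(S \right)} = - \frac{2 S^{2}}{3} - \frac{S}{3}$ ($C{\left(S \right)} = - \frac{\left(S^{2} + S S\right) + S}{3} = - \frac{\left(S^{2} + S^{2}\right) + S}{3} = - \frac{2 S^{2} + S}{3} = - \frac{S + 2 S^{2}}{3} = - \frac{2 S^{2}}{3} - \frac{S}{3}$)
$R = 1696$ ($R = 1784 - 88 = 1696$)
$\left(R + a\right) + C{\left(-44 \right)} = \left(1696 + \frac{25245892065}{310399}\right) - - \frac{44 \left(1 + 2 \left(-44\right)\right)}{3} = \frac{25772328769}{310399} - - \frac{44 \left(1 - 88\right)}{3} = \frac{25772328769}{310399} - \left(- \frac{44}{3}\right) \left(-87\right) = \frac{25772328769}{310399} - 1276 = \frac{25376259645}{310399}$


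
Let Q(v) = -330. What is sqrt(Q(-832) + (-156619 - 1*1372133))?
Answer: 3*I*sqrt(169898) ≈ 1236.6*I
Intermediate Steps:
sqrt(Q(-832) + (-156619 - 1*1372133)) = sqrt(-330 + (-156619 - 1*1372133)) = sqrt(-330 + (-156619 - 1372133)) = sqrt(-330 - 1528752) = sqrt(-1529082) = 3*I*sqrt(169898)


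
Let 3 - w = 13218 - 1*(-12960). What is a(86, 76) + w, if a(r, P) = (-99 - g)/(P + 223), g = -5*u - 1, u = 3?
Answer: -7826408/299 ≈ -26175.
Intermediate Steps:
w = -26175 (w = 3 - (13218 - 1*(-12960)) = 3 - (13218 + 12960) = 3 - 1*26178 = 3 - 26178 = -26175)
g = -16 (g = -5*3 - 1 = -15 - 1 = -16)
a(r, P) = -83/(223 + P) (a(r, P) = (-99 - 1*(-16))/(P + 223) = (-99 + 16)/(223 + P) = -83/(223 + P))
a(86, 76) + w = -83/(223 + 76) - 26175 = -83/299 - 26175 = -7826408/299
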